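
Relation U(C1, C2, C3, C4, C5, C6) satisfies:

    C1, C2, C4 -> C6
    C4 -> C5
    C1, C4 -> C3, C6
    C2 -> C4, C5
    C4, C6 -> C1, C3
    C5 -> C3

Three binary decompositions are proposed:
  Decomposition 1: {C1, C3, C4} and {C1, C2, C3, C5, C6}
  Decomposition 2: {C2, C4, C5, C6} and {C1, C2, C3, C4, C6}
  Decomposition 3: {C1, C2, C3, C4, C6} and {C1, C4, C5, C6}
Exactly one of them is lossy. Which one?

Decomposition 1: common = {C1, C3}, closure = {C1, C3} → lossy.
Decomposition 2: common = {C2, C4, C6}, closure = {C1, C2, C3, C4, C5, C6} → lossless.
Decomposition 3: common = {C1, C4, C6}, closure = {C1, C3, C4, C5, C6} → lossless.

Decomposition 1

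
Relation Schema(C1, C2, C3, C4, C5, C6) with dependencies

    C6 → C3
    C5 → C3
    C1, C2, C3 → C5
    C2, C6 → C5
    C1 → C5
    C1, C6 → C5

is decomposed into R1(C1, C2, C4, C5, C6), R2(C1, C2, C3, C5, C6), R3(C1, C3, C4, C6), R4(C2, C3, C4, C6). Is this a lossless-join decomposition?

Chase test. Columns are C1, C2, C3, C4, C5, C6; row i has aⱼ where attribute j ∈ Ri, else bᵢⱼ.
Initial tableau (one row per fragment):
  row 1: a1 a2 b13 a4 a5 a6
  row 2: a1 a2 a3 b24 a5 a6
  row 3: a1 b32 a3 a4 b35 a6
  row 4: b41 a2 a3 a4 b45 a6
Rows 1 and 2 agree on C6; apply C6→C3 and equate their C3 entries.
Rows 1 and 4 agree on C2, C6; apply C2, C6→C5 and equate their C5 entries.
Rows 1 and 3 agree on C1; apply C1→C5 and equate their C5 entries.
Row 1 is now all distinguished symbols — the join is lossless.

Yes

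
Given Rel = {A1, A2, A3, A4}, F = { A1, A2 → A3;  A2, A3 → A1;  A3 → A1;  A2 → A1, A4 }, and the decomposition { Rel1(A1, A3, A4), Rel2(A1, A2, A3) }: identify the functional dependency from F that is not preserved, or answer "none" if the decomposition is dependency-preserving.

Check A2 → A1, A4: no single fragment contains all of {A1, A2, A4}, and the restricted closure of {A2} across the fragments never reaches {A1, A4}.
A1, A2 → A3 is preserved.
A2, A3 → A1 is preserved.
A3 → A1 is preserved.

A2 → A1, A4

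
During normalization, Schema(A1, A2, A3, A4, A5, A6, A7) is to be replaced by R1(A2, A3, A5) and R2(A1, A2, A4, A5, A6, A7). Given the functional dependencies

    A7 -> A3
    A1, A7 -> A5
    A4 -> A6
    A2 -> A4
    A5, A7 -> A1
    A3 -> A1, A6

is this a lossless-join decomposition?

Common attributes: R1 ∩ R2 = {A2, A5}.
Closure of {A2, A5}: A2 → A4 applies, adding A4; A4 → A6 applies, adding A6. So (A2, A5)⁺ = {A2, A4, A5, A6}.
The closure contains neither all of R1 = {A2, A3, A5} nor all of R2 = {A1, A2, A4, A5, A6, A7}, so the common attributes are not a superkey of either fragment. The join is lossy.

No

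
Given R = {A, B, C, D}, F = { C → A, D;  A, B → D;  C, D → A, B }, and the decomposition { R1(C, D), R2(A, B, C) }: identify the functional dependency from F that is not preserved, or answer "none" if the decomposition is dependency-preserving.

A, B → D

Check A, B → D: no single fragment contains all of {A, B, D}, and the restricted closure of {A, B} across the fragments never reaches {D}.
C → A, D is preserved.
C, D → A, B is preserved.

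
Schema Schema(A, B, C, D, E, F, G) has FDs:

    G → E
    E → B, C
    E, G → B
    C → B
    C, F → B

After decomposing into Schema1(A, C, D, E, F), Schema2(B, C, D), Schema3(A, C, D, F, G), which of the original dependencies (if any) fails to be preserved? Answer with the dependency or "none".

Check G → E: no single fragment contains all of {E, G}, and the restricted closure of {G} across the fragments never reaches {E}.
E → B, C is preserved.
E, G → B is preserved.
C → B is preserved.
C, F → B is preserved.

G → E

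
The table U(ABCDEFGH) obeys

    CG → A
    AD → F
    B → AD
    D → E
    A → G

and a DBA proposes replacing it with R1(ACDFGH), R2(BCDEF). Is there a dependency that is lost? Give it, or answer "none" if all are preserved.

B → AD

Check B → AD: no single fragment contains all of {ABD}, and the restricted closure of {B} across the fragments never reaches {AD}.
CG → A is preserved.
AD → F is preserved.
D → E is preserved.
A → G is preserved.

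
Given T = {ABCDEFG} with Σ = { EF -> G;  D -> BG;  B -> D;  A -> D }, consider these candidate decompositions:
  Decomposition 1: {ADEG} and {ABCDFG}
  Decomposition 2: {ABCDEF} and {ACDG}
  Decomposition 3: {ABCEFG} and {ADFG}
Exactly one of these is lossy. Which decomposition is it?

Decomposition 1: common = {ADG}, closure = {ABDG} → lossy.
Decomposition 2: common = {ACD}, closure = {ABCDG} → lossless.
Decomposition 3: common = {AFG}, closure = {ABDFG} → lossless.

Decomposition 1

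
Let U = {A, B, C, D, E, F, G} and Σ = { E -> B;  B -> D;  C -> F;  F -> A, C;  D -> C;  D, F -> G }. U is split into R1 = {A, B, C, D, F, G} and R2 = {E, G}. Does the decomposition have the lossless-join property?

Common attributes: R1 ∩ R2 = {G}.
No dependency enlarges {G}, so (G)⁺ = {G}.
The closure contains neither all of R1 = {A, B, C, D, F, G} nor all of R2 = {E, G}, so the common attributes are not a superkey of either fragment. The join is lossy.

No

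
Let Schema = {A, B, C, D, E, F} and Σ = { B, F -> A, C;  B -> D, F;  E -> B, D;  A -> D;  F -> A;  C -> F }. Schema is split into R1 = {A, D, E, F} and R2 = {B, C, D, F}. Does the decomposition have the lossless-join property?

No

Common attributes: R1 ∩ R2 = {D, F}.
Closure of {D, F}: F → A applies, adding A. So (D, F)⁺ = {A, D, F}.
The closure contains neither all of R1 = {A, D, E, F} nor all of R2 = {B, C, D, F}, so the common attributes are not a superkey of either fragment. The join is lossy.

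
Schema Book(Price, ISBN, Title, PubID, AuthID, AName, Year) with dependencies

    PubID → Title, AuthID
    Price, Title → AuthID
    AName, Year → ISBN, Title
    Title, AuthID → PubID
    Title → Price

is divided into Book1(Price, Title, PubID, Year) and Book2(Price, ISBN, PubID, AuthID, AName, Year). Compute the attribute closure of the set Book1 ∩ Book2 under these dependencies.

Price, Title, PubID, AuthID, Year

Book1 ∩ Book2 = {Price, PubID, Year}.
PubID → Title, AuthID applies, adding Title, AuthID
Closure: {Price, Title, PubID, AuthID, Year}.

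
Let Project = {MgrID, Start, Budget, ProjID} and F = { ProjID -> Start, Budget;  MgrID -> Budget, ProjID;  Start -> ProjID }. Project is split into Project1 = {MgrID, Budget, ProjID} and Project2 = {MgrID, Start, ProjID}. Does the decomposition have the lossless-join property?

Yes

Common attributes: Project1 ∩ Project2 = {MgrID, ProjID}.
Closure of {MgrID, ProjID}: ProjID → Start, Budget applies, adding Start, Budget. So (MgrID, ProjID)⁺ = {MgrID, Start, Budget, ProjID}.
This closure contains every attribute of Project1, so Project1 ∩ Project2 → Project1. The join is lossless.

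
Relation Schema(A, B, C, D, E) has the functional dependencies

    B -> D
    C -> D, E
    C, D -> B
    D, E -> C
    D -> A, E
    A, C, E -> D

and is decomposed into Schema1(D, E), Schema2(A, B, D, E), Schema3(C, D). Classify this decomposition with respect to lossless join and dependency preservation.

Lossless test (chase): Rows 1 and 2 agree on D, E; apply D, E→C and equate their C entries. Rows 1 and 2 agree on D; apply D→A, E and equate their A, E entries. Rows 1 and 3 agree on D; apply D→A, E and equate their A, E entries. Rows 1 and 2 agree on C, D; apply C, D→B and equate their B entries. Rows 1 and 3 agree on D, E; apply D, E→C and equate their C entries. Rows 1 and 3 agree on C, D; apply C, D→B and equate their B entries. Row 1 is now all distinguished symbols — the join is lossless.
Dependency preservation: C → D, E; C, D → B; D, E → C; A, C, E → D are not contained in any single fragment, but the restricted closure of each left-hand side across the fragments still reaches the right-hand side; the remaining FDs each lie inside some fragment. All dependencies are preserved.

lossless and dependency-preserving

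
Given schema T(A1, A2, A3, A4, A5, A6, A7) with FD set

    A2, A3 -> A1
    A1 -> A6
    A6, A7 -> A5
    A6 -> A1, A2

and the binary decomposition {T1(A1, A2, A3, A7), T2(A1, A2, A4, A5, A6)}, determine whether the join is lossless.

No

Common attributes: T1 ∩ T2 = {A1, A2}.
Closure of {A1, A2}: A1 → A6 applies, adding A6. So (A1, A2)⁺ = {A1, A2, A6}.
The closure contains neither all of T1 = {A1, A2, A3, A7} nor all of T2 = {A1, A2, A4, A5, A6}, so the common attributes are not a superkey of either fragment. The join is lossy.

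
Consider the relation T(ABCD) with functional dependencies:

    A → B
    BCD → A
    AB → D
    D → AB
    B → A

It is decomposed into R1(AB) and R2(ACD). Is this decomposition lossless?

Yes

Common attributes: R1 ∩ R2 = {A}.
Closure of {A}: A → B applies, adding B; AB → D applies, adding D. So (A)⁺ = {ABD}.
This closure contains every attribute of R1, so R1 ∩ R2 → R1. The join is lossless.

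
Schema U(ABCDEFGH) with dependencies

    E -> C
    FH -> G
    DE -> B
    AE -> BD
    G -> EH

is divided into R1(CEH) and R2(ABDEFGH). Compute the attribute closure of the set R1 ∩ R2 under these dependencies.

CEH

R1 ∩ R2 = {EH}.
E → C applies, adding C
Closure: {CEH}.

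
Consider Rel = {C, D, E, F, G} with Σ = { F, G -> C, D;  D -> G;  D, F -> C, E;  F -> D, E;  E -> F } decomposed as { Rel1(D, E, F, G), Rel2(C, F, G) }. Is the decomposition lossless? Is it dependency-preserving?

lossless and dependency-preserving

Lossless test: (F, G)⁺ = {C, D, E, F, G}, which contains all of one fragment — lossless.
Dependency preservation: F, G → C, D; D, F → C, E are not contained in any single fragment, but the restricted closure of each left-hand side across the fragments still reaches the right-hand side; the remaining FDs each lie inside some fragment. All dependencies are preserved.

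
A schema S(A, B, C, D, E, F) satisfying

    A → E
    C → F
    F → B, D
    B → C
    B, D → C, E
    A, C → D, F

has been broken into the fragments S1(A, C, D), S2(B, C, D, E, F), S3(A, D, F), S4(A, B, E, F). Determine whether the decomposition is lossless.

Chase test. Columns are A, B, C, D, E, F; row i has aⱼ where attribute j ∈ Si, else bᵢⱼ.
Initial tableau (one row per fragment):
  row 1: a1 b12 a3 a4 b15 b16
  row 2: b21 a2 a3 a4 a5 a6
  row 3: a1 b32 b33 a4 b35 a6
  row 4: a1 a2 b43 b44 a5 a6
Rows 1 and 3 agree on A; apply A→E and equate their E entries.
Rows 1 and 4 agree on A; apply A→E and equate their E entries.
Rows 1 and 2 agree on C; apply C→F and equate their F entries.
Rows 1 and 2 agree on F; apply F→B, D and equate their B, D entries.
Rows 1 and 3 agree on F; apply F→B, D and equate their B, D entries.
Rows 1 and 4 agree on F; apply F→B, D and equate their B, D entries.
Rows 1 and 3 agree on B; apply B→C and equate their C entries.
Rows 1 and 4 agree on B; apply B→C and equate their C entries.
Row 1 is now all distinguished symbols — the join is lossless.

Yes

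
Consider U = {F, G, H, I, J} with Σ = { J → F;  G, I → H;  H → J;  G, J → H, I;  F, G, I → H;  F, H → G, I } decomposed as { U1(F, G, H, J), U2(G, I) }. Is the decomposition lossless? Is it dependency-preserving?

Lossless test: (G)⁺ = {G}, which is a superkey of neither fragment — lossy.
Dependency preservation: the restricted closure of {G, I} across the fragments never reaches {H}, so G, I → H cannot be enforced without a join — not preserved.

lossy and not dependency-preserving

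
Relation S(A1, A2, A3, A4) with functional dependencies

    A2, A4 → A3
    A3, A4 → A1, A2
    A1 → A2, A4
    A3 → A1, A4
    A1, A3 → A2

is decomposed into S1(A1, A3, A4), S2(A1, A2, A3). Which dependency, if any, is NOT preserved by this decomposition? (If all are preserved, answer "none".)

Check A2, A4 → A3: no single fragment contains all of {A2, A3, A4}, and the restricted closure of {A2, A4} across the fragments never reaches {A3}.
A3, A4 → A1, A2 is preserved.
A1 → A2, A4 is preserved.
A3 → A1, A4 is preserved.
A1, A3 → A2 is preserved.

A2, A4 → A3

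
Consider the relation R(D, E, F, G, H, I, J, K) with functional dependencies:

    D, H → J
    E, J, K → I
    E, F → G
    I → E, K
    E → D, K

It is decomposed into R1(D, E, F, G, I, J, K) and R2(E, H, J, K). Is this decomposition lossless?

No

Common attributes: R1 ∩ R2 = {E, J, K}.
Closure of {E, J, K}: E, J, K → I applies, adding I; E → D, K applies, adding D. So (E, J, K)⁺ = {D, E, I, J, K}.
The closure contains neither all of R1 = {D, E, F, G, I, J, K} nor all of R2 = {E, H, J, K}, so the common attributes are not a superkey of either fragment. The join is lossy.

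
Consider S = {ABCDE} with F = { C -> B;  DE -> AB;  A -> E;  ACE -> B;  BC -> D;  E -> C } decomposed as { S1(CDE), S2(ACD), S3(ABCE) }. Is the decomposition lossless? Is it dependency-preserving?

Lossless test (chase): Rows 1 and 2 agree on C; apply C→B and equate their B entries. Rows 1 and 3 agree on C; apply C→B and equate their B entries. Rows 2 and 3 agree on A; apply A→E and equate their E entries. Rows 1 and 3 agree on BC; apply BC→D and equate their D entries. Rows 1 and 2 agree on DE; apply DE→AB and equate their AB entries. Row 1 is now all distinguished symbols — the join is lossless.
Dependency preservation: DE → AB; BC → D are not contained in any single fragment, but the restricted closure of each left-hand side across the fragments still reaches the right-hand side; the remaining FDs each lie inside some fragment. All dependencies are preserved.

lossless and dependency-preserving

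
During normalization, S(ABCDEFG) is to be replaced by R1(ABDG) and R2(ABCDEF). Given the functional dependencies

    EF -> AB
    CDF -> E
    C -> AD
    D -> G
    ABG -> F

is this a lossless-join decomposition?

Yes

Common attributes: R1 ∩ R2 = {ABD}.
Closure of {ABD}: D → G applies, adding G; ABG → F applies, adding F. So (ABD)⁺ = {ABDFG}.
This closure contains every attribute of R1, so R1 ∩ R2 → R1. The join is lossless.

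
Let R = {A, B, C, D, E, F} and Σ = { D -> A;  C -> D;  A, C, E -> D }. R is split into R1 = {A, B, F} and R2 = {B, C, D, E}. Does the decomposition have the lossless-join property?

No

Common attributes: R1 ∩ R2 = {B}.
No dependency enlarges {B}, so (B)⁺ = {B}.
The closure contains neither all of R1 = {A, B, F} nor all of R2 = {B, C, D, E}, so the common attributes are not a superkey of either fragment. The join is lossy.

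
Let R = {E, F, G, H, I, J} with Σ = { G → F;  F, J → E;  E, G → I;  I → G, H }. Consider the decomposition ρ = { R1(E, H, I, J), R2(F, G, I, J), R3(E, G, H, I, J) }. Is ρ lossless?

Chase test. Columns are E, F, G, H, I, J; row i has aⱼ where attribute j ∈ Ri, else bᵢⱼ.
Initial tableau (one row per fragment):
  row 1: a1 b12 b13 a4 a5 a6
  row 2: b21 a2 a3 b24 a5 a6
  row 3: a1 b32 a3 a4 a5 a6
Rows 2 and 3 agree on G; apply G→F and equate their F entries.
Rows 2 and 3 agree on F, J; apply F, J→E and equate their E entries.
Rows 1 and 2 agree on I; apply I→G, H and equate their G, H entries.
Rows 1 and 2 agree on G; apply G→F and equate their F entries.
Row 1 is now all distinguished symbols — the join is lossless.

Yes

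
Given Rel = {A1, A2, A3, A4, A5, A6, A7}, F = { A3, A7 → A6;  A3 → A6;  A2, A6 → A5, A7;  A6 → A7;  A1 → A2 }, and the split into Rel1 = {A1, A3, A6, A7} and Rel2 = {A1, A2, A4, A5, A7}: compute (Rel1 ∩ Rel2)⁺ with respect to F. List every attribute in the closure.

A1, A2, A7

Rel1 ∩ Rel2 = {A1, A7}.
A1 → A2 applies, adding A2
Closure: {A1, A2, A7}.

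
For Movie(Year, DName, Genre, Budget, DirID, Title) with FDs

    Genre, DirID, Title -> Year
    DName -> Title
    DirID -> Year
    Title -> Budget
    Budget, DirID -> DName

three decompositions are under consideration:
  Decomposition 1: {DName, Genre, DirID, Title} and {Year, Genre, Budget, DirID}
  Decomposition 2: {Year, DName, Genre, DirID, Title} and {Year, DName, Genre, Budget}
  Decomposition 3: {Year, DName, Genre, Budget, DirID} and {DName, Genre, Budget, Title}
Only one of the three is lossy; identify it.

Decomposition 1

Decomposition 1: common = {Genre, DirID}, closure = {Year, Genre, DirID} → lossy.
Decomposition 2: common = {Year, DName, Genre}, closure = {Year, DName, Genre, Budget, Title} → lossless.
Decomposition 3: common = {DName, Genre, Budget}, closure = {DName, Genre, Budget, Title} → lossless.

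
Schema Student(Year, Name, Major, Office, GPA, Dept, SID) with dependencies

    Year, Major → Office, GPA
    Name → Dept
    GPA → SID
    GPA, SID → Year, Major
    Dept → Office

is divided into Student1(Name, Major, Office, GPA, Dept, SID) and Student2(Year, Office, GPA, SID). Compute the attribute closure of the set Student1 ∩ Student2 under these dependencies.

Year, Major, Office, GPA, SID

Student1 ∩ Student2 = {Office, GPA, SID}.
GPA, SID → Year, Major applies, adding Year, Major
Closure: {Year, Major, Office, GPA, SID}.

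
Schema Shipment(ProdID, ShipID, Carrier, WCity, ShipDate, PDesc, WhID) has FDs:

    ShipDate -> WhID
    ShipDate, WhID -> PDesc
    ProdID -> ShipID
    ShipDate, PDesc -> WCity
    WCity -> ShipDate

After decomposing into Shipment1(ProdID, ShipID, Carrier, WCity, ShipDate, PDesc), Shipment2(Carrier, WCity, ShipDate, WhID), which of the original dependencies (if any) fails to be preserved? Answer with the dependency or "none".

ShipDate → WhID lies within Shipment2.
ShipDate, WhID → PDesc: restricted closure across fragments reaches PDesc.
ProdID → ShipID lies within Shipment1.
ShipDate, PDesc → WCity lies within Shipment1.
WCity → ShipDate lies within Shipment1.
Every dependency is enforceable on the fragments, so the decomposition is dependency-preserving.

none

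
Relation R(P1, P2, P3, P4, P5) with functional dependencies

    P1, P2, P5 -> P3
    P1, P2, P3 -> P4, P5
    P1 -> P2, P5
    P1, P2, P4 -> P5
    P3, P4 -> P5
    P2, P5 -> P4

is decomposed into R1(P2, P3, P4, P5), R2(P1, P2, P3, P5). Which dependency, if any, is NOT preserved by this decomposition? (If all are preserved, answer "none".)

P1, P2, P5 → P3 lies within R2.
P1, P2, P3 → P4, P5: restricted closure across fragments reaches P4, P5.
P1 → P2, P5 lies within R2.
P1, P2, P4 → P5: restricted closure across fragments reaches P5.
P3, P4 → P5 lies within R1.
P2, P5 → P4 lies within R1.
Every dependency is enforceable on the fragments, so the decomposition is dependency-preserving.

none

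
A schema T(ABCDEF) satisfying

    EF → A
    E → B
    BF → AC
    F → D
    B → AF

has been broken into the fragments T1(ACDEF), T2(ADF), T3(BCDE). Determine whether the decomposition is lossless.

Yes

Chase test. Columns are ABCDEF; row i has aⱼ where attribute j ∈ Ti, else bᵢⱼ.
Initial tableau (one row per fragment):
  row 1: a1 b12 a3 a4 a5 a6
  row 2: a1 b22 b23 a4 b25 a6
  row 3: b31 a2 a3 a4 a5 b36
Rows 1 and 3 agree on E; apply E→B and equate their B entries.
Rows 1 and 3 agree on B; apply B→AF and equate their AF entries.
Row 1 is now all distinguished symbols — the join is lossless.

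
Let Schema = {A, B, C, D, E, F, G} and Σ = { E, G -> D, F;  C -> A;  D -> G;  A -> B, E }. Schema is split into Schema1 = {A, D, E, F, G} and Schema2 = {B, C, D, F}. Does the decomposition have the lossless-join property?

Common attributes: Schema1 ∩ Schema2 = {D, F}.
Closure of {D, F}: D → G applies, adding G. So (D, F)⁺ = {D, F, G}.
The closure contains neither all of Schema1 = {A, D, E, F, G} nor all of Schema2 = {B, C, D, F}, so the common attributes are not a superkey of either fragment. The join is lossy.

No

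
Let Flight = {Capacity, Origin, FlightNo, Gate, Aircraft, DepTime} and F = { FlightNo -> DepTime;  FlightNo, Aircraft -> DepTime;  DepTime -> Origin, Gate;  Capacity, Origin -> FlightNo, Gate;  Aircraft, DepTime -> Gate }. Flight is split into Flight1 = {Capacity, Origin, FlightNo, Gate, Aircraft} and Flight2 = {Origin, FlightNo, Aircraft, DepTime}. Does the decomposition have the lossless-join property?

Common attributes: Flight1 ∩ Flight2 = {Origin, FlightNo, Aircraft}.
Closure of {Origin, FlightNo, Aircraft}: FlightNo → DepTime applies, adding DepTime; DepTime → Origin, Gate applies, adding Gate. So (Origin, FlightNo, Aircraft)⁺ = {Origin, FlightNo, Gate, Aircraft, DepTime}.
This closure contains every attribute of Flight2, so Flight1 ∩ Flight2 → Flight2. The join is lossless.

Yes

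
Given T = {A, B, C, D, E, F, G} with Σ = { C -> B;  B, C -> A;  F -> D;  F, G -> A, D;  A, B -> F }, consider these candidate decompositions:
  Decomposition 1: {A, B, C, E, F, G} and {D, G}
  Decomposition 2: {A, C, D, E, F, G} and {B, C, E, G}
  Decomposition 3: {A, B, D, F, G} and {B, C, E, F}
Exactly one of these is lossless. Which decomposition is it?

Decomposition 2

Decomposition 1: common = {G}, closure = {G} → lossy.
Decomposition 2: common = {C, E, G}, closure = {A, B, C, D, E, F, G} → lossless.
Decomposition 3: common = {B, F}, closure = {B, D, F} → lossy.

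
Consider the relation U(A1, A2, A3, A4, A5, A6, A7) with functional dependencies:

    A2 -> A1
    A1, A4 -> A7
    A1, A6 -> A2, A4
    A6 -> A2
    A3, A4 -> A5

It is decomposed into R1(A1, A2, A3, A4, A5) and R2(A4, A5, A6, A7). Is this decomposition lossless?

No

Common attributes: R1 ∩ R2 = {A4, A5}.
No dependency enlarges {A4, A5}, so (A4, A5)⁺ = {A4, A5}.
The closure contains neither all of R1 = {A1, A2, A3, A4, A5} nor all of R2 = {A4, A5, A6, A7}, so the common attributes are not a superkey of either fragment. The join is lossy.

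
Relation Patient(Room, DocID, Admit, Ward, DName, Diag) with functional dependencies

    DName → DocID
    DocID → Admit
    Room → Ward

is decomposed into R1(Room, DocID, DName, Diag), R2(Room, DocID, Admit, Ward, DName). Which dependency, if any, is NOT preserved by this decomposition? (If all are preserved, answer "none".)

DName → DocID lies within R1.
DocID → Admit lies within R2.
Room → Ward lies within R2.
Every dependency is enforceable on the fragments, so the decomposition is dependency-preserving.

none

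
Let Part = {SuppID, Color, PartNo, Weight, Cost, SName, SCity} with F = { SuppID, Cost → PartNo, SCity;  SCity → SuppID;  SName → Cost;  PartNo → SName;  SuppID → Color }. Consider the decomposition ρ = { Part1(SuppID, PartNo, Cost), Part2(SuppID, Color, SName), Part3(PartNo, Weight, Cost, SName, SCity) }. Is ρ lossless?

Chase test. Columns are SuppID, Color, PartNo, Weight, Cost, SName, SCity; row i has aⱼ where attribute j ∈ Parti, else bᵢⱼ.
Initial tableau (one row per fragment):
  row 1: a1 b12 a3 b14 a5 b16 b17
  row 2: a1 a2 b23 b24 b25 a6 b27
  row 3: b31 b32 a3 a4 a5 a6 a7
Rows 2 and 3 agree on SName; apply SName→Cost and equate their Cost entries.
Rows 1 and 3 agree on PartNo; apply PartNo→SName and equate their SName entries.
Rows 1 and 2 agree on SuppID; apply SuppID→Color and equate their Color entries.
Rows 1 and 2 agree on SuppID, Cost; apply SuppID, Cost→PartNo, SCity and equate their PartNo, SCity entries.
No row becomes fully distinguished — the join is lossy.

No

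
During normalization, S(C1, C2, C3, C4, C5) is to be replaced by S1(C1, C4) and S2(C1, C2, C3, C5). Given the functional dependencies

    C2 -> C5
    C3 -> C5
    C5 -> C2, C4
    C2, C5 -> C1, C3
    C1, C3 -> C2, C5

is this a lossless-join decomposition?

Common attributes: S1 ∩ S2 = {C1}.
No dependency enlarges {C1}, so (C1)⁺ = {C1}.
The closure contains neither all of S1 = {C1, C4} nor all of S2 = {C1, C2, C3, C5}, so the common attributes are not a superkey of either fragment. The join is lossy.

No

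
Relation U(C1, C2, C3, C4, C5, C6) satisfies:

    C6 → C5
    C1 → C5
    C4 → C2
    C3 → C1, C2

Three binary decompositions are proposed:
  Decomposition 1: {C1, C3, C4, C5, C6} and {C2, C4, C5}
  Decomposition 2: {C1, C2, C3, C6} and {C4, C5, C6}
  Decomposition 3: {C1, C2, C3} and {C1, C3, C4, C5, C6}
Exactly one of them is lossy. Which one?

Decomposition 2

Decomposition 1: common = {C4, C5}, closure = {C2, C4, C5} → lossless.
Decomposition 2: common = {C6}, closure = {C5, C6} → lossy.
Decomposition 3: common = {C1, C3}, closure = {C1, C2, C3, C5} → lossless.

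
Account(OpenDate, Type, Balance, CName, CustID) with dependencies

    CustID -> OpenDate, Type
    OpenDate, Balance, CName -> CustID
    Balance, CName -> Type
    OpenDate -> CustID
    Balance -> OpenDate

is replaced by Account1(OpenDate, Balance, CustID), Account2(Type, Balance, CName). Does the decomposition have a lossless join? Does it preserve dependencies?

lossless but not dependency-preserving

Lossless test: (Balance)⁺ = {OpenDate, Type, Balance, CustID}, which contains all of one fragment — lossless.
Dependency preservation: the restricted closure of {CustID} across the fragments never reaches {OpenDate, Type}, so CustID → OpenDate, Type cannot be enforced without a join — not preserved.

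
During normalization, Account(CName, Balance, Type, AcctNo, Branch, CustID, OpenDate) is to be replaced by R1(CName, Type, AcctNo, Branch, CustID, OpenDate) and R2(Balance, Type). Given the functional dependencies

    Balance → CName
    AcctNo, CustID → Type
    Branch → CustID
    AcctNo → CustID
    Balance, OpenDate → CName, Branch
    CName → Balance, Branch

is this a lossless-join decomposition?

Common attributes: R1 ∩ R2 = {Type}.
No dependency enlarges {Type}, so (Type)⁺ = {Type}.
The closure contains neither all of R1 = {CName, Type, AcctNo, Branch, CustID, OpenDate} nor all of R2 = {Balance, Type}, so the common attributes are not a superkey of either fragment. The join is lossy.

No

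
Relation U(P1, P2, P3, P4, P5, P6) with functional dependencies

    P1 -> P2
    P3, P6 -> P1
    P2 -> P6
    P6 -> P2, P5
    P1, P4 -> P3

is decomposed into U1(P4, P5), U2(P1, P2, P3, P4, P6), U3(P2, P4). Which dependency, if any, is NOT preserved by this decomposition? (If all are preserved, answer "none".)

P6 -> P2, P5

Check P6 → P2, P5: no single fragment contains all of {P2, P5, P6}, and the restricted closure of {P6} across the fragments never reaches {P2, P5}.
P1 → P2 is preserved.
P3, P6 → P1 is preserved.
P2 → P6 is preserved.
P1, P4 → P3 is preserved.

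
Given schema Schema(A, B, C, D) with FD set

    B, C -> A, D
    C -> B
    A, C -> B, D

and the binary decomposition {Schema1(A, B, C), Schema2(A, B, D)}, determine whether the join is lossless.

No

Common attributes: Schema1 ∩ Schema2 = {A, B}.
No dependency enlarges {A, B}, so (A, B)⁺ = {A, B}.
The closure contains neither all of Schema1 = {A, B, C} nor all of Schema2 = {A, B, D}, so the common attributes are not a superkey of either fragment. The join is lossy.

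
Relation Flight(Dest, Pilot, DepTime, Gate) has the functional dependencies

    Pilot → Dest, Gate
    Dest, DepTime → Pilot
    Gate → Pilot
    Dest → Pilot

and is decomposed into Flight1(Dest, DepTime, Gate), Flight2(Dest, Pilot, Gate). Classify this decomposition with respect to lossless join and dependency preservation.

Lossless test: (Dest, Gate)⁺ = {Dest, Pilot, Gate}, which contains all of one fragment — lossless.
Dependency preservation: Dest, DepTime → Pilot is not contained in any single fragment, but the restricted closure of its left-hand side across the fragments still reaches the right-hand side; the remaining FDs each lie inside some fragment. All dependencies are preserved.

lossless and dependency-preserving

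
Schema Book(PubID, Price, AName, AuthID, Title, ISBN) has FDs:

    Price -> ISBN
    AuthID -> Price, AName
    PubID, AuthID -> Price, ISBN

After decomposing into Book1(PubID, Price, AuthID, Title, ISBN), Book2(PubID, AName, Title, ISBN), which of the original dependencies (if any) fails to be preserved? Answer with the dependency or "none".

Check AuthID → Price, AName: no single fragment contains all of {Price, AName, AuthID}, and the restricted closure of {AuthID} across the fragments never reaches {Price, AName}.
Price → ISBN is preserved.
PubID, AuthID → Price, ISBN is preserved.

AuthID -> Price, AName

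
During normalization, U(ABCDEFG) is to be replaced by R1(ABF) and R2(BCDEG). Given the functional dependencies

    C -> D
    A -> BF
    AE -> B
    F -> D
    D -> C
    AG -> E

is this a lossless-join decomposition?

No

Common attributes: R1 ∩ R2 = {B}.
No dependency enlarges {B}, so (B)⁺ = {B}.
The closure contains neither all of R1 = {ABF} nor all of R2 = {BCDEG}, so the common attributes are not a superkey of either fragment. The join is lossy.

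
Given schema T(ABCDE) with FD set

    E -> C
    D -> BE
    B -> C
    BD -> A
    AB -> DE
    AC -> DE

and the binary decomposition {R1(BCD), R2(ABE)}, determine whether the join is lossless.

Common attributes: R1 ∩ R2 = {B}.
Closure of {B}: B → C applies, adding C. So (B)⁺ = {BC}.
The closure contains neither all of R1 = {BCD} nor all of R2 = {ABE}, so the common attributes are not a superkey of either fragment. The join is lossy.

No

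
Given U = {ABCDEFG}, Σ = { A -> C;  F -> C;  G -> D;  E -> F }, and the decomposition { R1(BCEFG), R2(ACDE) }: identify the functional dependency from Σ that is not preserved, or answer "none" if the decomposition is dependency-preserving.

G -> D

Check G → D: no single fragment contains all of {DG}, and the restricted closure of {G} across the fragments never reaches {D}.
A → C is preserved.
F → C is preserved.
E → F is preserved.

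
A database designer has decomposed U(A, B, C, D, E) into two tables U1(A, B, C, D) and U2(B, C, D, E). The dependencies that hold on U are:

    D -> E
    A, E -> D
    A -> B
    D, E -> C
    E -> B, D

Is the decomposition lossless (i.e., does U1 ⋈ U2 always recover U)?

Yes

Common attributes: U1 ∩ U2 = {B, C, D}.
Closure of {B, C, D}: D → E applies, adding E. So (B, C, D)⁺ = {B, C, D, E}.
This closure contains every attribute of U2, so U1 ∩ U2 → U2. The join is lossless.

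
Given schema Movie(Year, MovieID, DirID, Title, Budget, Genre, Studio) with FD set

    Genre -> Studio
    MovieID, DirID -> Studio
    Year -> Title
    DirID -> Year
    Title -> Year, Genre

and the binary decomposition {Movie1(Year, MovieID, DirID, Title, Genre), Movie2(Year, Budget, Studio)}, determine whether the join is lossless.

No

Common attributes: Movie1 ∩ Movie2 = {Year}.
Closure of {Year}: Year → Title applies, adding Title; Title → Year, Genre applies, adding Genre; Genre → Studio applies, adding Studio. So (Year)⁺ = {Year, Title, Genre, Studio}.
The closure contains neither all of Movie1 = {Year, MovieID, DirID, Title, Genre} nor all of Movie2 = {Year, Budget, Studio}, so the common attributes are not a superkey of either fragment. The join is lossy.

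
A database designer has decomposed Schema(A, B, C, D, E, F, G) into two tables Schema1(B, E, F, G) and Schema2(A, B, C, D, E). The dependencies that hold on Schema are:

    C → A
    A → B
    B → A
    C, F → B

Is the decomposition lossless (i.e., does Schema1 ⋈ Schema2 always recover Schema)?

Common attributes: Schema1 ∩ Schema2 = {B, E}.
Closure of {B, E}: B → A applies, adding A. So (B, E)⁺ = {A, B, E}.
The closure contains neither all of Schema1 = {B, E, F, G} nor all of Schema2 = {A, B, C, D, E}, so the common attributes are not a superkey of either fragment. The join is lossy.

No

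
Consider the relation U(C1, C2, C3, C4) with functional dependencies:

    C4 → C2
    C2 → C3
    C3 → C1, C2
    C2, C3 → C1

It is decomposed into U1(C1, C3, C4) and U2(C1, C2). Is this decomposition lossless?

Common attributes: U1 ∩ U2 = {C1}.
No dependency enlarges {C1}, so (C1)⁺ = {C1}.
The closure contains neither all of U1 = {C1, C3, C4} nor all of U2 = {C1, C2}, so the common attributes are not a superkey of either fragment. The join is lossy.

No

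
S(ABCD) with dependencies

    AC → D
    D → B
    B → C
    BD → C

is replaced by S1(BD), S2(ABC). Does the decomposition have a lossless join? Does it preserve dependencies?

lossy and not dependency-preserving

Lossless test: (B)⁺ = {BC}, which is a superkey of neither fragment — lossy.
Dependency preservation: the restricted closure of {AC} across the fragments never reaches {D}, so AC → D cannot be enforced without a join — not preserved.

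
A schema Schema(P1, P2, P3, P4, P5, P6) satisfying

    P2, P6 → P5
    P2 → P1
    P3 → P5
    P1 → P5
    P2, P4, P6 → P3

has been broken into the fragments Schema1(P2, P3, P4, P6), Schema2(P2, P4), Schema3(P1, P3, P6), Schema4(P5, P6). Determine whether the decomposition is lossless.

No

Chase test. Columns are P1, P2, P3, P4, P5, P6; row i has aⱼ where attribute j ∈ Schemai, else bᵢⱼ.
Initial tableau (one row per fragment):
  row 1: b11 a2 a3 a4 b15 a6
  row 2: b21 a2 b23 a4 b25 b26
  row 3: a1 b32 a3 b34 b35 a6
  row 4: b41 b42 b43 b44 a5 a6
Rows 1 and 2 agree on P2; apply P2→P1 and equate their P1 entries.
Rows 1 and 3 agree on P3; apply P3→P5 and equate their P5 entries.
Rows 1 and 2 agree on P1; apply P1→P5 and equate their P5 entries.
No row becomes fully distinguished — the join is lossy.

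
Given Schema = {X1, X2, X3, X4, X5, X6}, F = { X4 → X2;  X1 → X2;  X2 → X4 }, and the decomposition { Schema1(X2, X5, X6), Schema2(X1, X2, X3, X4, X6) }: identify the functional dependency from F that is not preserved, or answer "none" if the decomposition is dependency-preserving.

X4 → X2 lies within Schema2.
X1 → X2 lies within Schema2.
X2 → X4 lies within Schema2.
Every dependency is enforceable on the fragments, so the decomposition is dependency-preserving.

none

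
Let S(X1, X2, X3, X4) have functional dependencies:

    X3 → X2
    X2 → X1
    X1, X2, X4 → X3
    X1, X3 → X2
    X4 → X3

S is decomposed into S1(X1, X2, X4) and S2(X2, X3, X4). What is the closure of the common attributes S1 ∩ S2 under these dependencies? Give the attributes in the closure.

S1 ∩ S2 = {X2, X4}.
X2 → X1 applies, adding X1
X1, X2, X4 → X3 applies, adding X3
Closure: {X1, X2, X3, X4}.

X1, X2, X3, X4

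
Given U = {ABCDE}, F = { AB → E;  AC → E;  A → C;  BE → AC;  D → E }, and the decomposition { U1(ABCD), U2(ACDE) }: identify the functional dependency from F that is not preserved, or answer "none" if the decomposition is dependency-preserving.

BE → AC

Check BE → AC: no single fragment contains all of {ABCE}, and the restricted closure of {BE} across the fragments never reaches {AC}.
AB → E is preserved.
AC → E is preserved.
A → C is preserved.
D → E is preserved.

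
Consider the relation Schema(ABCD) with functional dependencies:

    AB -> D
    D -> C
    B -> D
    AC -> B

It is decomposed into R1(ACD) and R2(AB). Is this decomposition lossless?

No

Common attributes: R1 ∩ R2 = {A}.
No dependency enlarges {A}, so (A)⁺ = {A}.
The closure contains neither all of R1 = {ACD} nor all of R2 = {AB}, so the common attributes are not a superkey of either fragment. The join is lossy.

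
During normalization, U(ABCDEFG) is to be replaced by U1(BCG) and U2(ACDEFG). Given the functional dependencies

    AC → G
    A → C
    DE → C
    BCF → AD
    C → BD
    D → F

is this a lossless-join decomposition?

Yes

Common attributes: U1 ∩ U2 = {CG}.
Closure of {CG}: C → BD applies, adding BD; D → F applies, adding F; BCF → AD applies, adding A. So (CG)⁺ = {ABCDFG}.
This closure contains every attribute of U1, so U1 ∩ U2 → U1. The join is lossless.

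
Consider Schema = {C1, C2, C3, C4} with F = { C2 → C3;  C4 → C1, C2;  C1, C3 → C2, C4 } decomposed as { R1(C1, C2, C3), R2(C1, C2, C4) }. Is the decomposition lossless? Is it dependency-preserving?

lossless and dependency-preserving

Lossless test: (C1, C2)⁺ = {C1, C2, C3, C4}, which contains all of one fragment — lossless.
Dependency preservation: C1, C3 → C2, C4 is not contained in any single fragment, but the restricted closure of its left-hand side across the fragments still reaches the right-hand side; the remaining FDs each lie inside some fragment. All dependencies are preserved.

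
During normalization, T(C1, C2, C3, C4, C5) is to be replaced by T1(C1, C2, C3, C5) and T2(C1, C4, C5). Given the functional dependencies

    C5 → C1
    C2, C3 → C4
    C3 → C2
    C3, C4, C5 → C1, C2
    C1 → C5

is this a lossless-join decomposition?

No

Common attributes: T1 ∩ T2 = {C1, C5}.
No dependency enlarges {C1, C5}, so (C1, C5)⁺ = {C1, C5}.
The closure contains neither all of T1 = {C1, C2, C3, C5} nor all of T2 = {C1, C4, C5}, so the common attributes are not a superkey of either fragment. The join is lossy.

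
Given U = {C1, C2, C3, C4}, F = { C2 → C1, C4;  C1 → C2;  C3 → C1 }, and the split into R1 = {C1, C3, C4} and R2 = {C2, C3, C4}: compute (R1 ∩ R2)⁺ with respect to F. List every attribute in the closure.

C1, C2, C3, C4

R1 ∩ R2 = {C3, C4}.
C3 → C1 applies, adding C1
C1 → C2 applies, adding C2
Closure: {C1, C2, C3, C4}.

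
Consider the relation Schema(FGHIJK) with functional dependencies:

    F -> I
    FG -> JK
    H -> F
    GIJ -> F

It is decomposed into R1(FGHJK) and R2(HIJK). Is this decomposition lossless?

Yes

Common attributes: R1 ∩ R2 = {HJK}.
Closure of {HJK}: H → F applies, adding F; F → I applies, adding I. So (HJK)⁺ = {FHIJK}.
This closure contains every attribute of R2, so R1 ∩ R2 → R2. The join is lossless.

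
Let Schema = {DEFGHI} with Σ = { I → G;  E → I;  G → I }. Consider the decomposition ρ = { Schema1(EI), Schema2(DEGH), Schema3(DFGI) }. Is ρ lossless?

Chase test. Columns are DEFGHI; row i has aⱼ where attribute j ∈ Schemai, else bᵢⱼ.
Initial tableau (one row per fragment):
  row 1: b11 a2 b13 b14 b15 a6
  row 2: a1 a2 b23 a4 a5 b26
  row 3: a1 b32 a3 a4 b35 a6
Rows 1 and 3 agree on I; apply I→G and equate their G entries.
Rows 1 and 2 agree on E; apply E→I and equate their I entries.
No row becomes fully distinguished — the join is lossy.

No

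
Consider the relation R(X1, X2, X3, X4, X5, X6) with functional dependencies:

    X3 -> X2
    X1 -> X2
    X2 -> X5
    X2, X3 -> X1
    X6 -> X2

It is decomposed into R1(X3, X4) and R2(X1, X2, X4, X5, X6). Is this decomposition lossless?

Common attributes: R1 ∩ R2 = {X4}.
No dependency enlarges {X4}, so (X4)⁺ = {X4}.
The closure contains neither all of R1 = {X3, X4} nor all of R2 = {X1, X2, X4, X5, X6}, so the common attributes are not a superkey of either fragment. The join is lossy.

No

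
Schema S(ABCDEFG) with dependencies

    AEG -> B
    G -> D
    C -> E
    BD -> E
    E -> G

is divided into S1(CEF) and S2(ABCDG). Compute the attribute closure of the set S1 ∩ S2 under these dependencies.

S1 ∩ S2 = {C}.
C → E applies, adding E
E → G applies, adding G
G → D applies, adding D
Closure: {CDEG}.

CDEG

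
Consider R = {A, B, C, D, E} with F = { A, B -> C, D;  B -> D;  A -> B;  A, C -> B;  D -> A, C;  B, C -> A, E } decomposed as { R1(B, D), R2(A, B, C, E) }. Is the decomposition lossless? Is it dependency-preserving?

lossless and dependency-preserving

Lossless test: (B)⁺ = {A, B, C, D, E}, which contains all of one fragment — lossless.
Dependency preservation: A, B → C, D; D → A, C are not contained in any single fragment, but the restricted closure of each left-hand side across the fragments still reaches the right-hand side; the remaining FDs each lie inside some fragment. All dependencies are preserved.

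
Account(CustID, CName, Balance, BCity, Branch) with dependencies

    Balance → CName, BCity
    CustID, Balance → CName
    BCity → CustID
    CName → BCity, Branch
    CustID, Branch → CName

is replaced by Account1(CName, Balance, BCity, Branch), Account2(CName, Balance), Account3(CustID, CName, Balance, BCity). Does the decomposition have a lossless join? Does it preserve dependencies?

lossless but not dependency-preserving

Lossless test (chase): Rows 1 and 2 agree on Balance; apply Balance→CName, BCity and equate their CName, BCity entries. Rows 1 and 2 agree on BCity; apply BCity→CustID and equate their CustID entries. Rows 1 and 3 agree on BCity; apply BCity→CustID and equate their CustID entries. Rows 1 and 2 agree on CName; apply CName→BCity, Branch and equate their BCity, Branch entries. Rows 1 and 3 agree on CName; apply CName→BCity, Branch and equate their BCity, Branch entries. Row 1 is now all distinguished symbols — the join is lossless.
Dependency preservation: the restricted closure of {CustID, Branch} across the fragments never reaches {CName}, so CustID, Branch → CName cannot be enforced without a join — not preserved.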